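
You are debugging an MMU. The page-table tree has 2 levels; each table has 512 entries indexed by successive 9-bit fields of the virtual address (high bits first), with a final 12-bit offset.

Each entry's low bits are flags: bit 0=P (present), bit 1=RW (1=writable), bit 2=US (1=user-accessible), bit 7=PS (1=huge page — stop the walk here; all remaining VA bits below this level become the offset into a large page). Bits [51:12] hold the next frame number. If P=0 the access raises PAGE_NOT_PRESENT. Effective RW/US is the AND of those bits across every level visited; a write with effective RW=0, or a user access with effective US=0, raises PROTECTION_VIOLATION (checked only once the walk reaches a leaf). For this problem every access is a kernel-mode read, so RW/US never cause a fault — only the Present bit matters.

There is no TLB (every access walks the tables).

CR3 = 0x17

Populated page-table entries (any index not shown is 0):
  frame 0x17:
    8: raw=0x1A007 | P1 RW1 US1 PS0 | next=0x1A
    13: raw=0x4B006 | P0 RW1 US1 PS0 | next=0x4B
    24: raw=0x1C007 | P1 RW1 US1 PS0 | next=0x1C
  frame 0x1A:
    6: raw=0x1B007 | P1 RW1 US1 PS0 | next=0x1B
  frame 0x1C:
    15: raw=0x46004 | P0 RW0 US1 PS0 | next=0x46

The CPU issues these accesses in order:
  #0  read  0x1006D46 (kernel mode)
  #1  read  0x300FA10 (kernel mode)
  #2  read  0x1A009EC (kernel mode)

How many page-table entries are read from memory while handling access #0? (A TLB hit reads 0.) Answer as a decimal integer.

Walk each access:
#0 VA=0x1006D46 (r,kernel):
  lvl0: tbl 0x17, slot 8 ⇒ 0x1A007 (P1/RW1/US1/PS0)
  lvl1: tbl 0x1A, slot 6 ⇒ 0x1B007 (P1/RW1/US1/PS0)
  ⇒ phys 0x1BD46  [2 reads]
#1 VA=0x300FA10 (r,kernel):
  lvl0: tbl 0x17, slot 24 ⇒ 0x1C007 (P1/RW1/US1/PS0)
  lvl1: tbl 0x1C, slot 15 ⇒ 0x46004 (P0/RW0/US1/PS0)
  ✗ PAGE_NOT_PRESENT  [2 reads]
#2 VA=0x1A009EC (r,kernel):
  lvl0: tbl 0x17, slot 13 ⇒ 0x4B006 (P0/RW1/US1/PS0)
  ✗ PAGE_NOT_PRESENT  [1 reads]

Entries read for #0: 2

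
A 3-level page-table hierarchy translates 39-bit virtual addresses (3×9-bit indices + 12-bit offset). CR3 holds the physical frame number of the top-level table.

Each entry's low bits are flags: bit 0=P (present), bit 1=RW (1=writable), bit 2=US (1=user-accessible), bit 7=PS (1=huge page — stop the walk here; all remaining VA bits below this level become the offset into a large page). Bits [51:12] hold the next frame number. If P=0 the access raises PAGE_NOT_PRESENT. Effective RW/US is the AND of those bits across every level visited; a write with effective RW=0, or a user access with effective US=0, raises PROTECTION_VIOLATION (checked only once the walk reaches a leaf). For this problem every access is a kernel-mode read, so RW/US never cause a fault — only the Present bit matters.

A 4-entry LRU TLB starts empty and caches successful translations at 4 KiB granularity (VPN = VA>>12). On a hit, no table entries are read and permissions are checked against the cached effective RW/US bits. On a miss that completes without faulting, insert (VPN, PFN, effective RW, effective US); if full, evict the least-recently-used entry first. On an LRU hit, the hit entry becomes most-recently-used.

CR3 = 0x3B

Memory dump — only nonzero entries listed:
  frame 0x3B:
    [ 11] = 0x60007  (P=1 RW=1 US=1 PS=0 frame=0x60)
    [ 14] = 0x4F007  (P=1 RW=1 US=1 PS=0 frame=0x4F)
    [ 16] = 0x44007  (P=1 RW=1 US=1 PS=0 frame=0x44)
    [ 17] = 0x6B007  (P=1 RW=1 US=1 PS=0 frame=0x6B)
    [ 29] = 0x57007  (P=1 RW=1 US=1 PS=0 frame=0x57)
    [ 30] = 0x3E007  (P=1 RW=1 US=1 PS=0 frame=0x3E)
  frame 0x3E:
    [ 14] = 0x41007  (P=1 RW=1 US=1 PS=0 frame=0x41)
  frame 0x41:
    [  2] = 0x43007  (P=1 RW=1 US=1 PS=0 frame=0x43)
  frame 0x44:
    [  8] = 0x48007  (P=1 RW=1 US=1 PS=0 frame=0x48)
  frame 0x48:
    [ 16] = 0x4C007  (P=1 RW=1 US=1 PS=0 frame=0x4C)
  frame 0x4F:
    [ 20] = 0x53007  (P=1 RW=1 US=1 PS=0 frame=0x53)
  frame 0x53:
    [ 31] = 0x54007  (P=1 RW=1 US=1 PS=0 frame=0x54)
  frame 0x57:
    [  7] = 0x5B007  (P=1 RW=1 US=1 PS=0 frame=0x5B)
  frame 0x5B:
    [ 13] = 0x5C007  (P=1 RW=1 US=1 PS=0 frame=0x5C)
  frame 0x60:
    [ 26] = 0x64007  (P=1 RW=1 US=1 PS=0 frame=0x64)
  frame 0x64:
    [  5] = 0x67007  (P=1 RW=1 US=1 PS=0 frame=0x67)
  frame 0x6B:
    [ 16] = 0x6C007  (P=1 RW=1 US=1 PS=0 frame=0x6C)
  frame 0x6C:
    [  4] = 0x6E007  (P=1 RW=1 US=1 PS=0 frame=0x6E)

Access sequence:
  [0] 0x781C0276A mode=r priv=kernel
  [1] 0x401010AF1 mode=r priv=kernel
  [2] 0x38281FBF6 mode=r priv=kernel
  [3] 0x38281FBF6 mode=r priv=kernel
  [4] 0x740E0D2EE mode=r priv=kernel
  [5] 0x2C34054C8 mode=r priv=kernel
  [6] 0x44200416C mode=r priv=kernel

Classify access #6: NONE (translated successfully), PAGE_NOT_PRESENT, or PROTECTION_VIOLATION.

Trace:
#0 VA=0x781C0276A (r,kernel):
  L0: frame=0x3B idx=30 entry=0x3E007 [P=1 RW=1 US=1 PS=0]
  L1: frame=0x3E idx=14 entry=0x41007 [P=1 RW=1 US=1 PS=0]
  L2: frame=0x41 idx=2 entry=0x43007 [P=1 RW=1 US=1 PS=0]
  ✓ 0x4376A  — 3 lookups
#1 VA=0x401010AF1 (r,kernel):
  L0: frame=0x3B idx=16 entry=0x44007 [P=1 RW=1 US=1 PS=0]
  L1: frame=0x44 idx=8 entry=0x48007 [P=1 RW=1 US=1 PS=0]
  L2: frame=0x48 idx=16 entry=0x4C007 [P=1 RW=1 US=1 PS=0]
  ✓ 0x4CAF1  — 3 lookups
#2 VA=0x38281FBF6 (r,kernel):
  L0: frame=0x3B idx=14 entry=0x4F007 [P=1 RW=1 US=1 PS=0]
  L1: frame=0x4F idx=20 entry=0x53007 [P=1 RW=1 US=1 PS=0]
  L2: frame=0x53 idx=31 entry=0x54007 [P=1 RW=1 US=1 PS=0]
  ✓ 0x54BF6  — 3 lookups
#3 VA=0x38281FBF6 (r,kernel):
  TLB hit vpn=0x38281F → PA=0x54BF6
#4 VA=0x740E0D2EE (r,kernel):
  L0: frame=0x3B idx=29 entry=0x57007 [P=1 RW=1 US=1 PS=0]
  L1: frame=0x57 idx=7 entry=0x5B007 [P=1 RW=1 US=1 PS=0]
  L2: frame=0x5B idx=13 entry=0x5C007 [P=1 RW=1 US=1 PS=0]
  ✓ 0x5C2EE  — 3 lookups
#5 VA=0x2C34054C8 (r,kernel):
  L0: frame=0x3B idx=11 entry=0x60007 [P=1 RW=1 US=1 PS=0]
  L1: frame=0x60 idx=26 entry=0x64007 [P=1 RW=1 US=1 PS=0]
  L2: frame=0x64 idx=5 entry=0x67007 [P=1 RW=1 US=1 PS=0]
  ✓ 0x674C8  — 3 lookups
#6 VA=0x44200416C (r,kernel):
  L0: frame=0x3B idx=17 entry=0x6B007 [P=1 RW=1 US=1 PS=0]
  L1: frame=0x6B idx=16 entry=0x6C007 [P=1 RW=1 US=1 PS=0]
  L2: frame=0x6C idx=4 entry=0x6E007 [P=1 RW=1 US=1 PS=0]
  ✓ 0x6E16C  — 3 lookups

Access #6 fault: NONE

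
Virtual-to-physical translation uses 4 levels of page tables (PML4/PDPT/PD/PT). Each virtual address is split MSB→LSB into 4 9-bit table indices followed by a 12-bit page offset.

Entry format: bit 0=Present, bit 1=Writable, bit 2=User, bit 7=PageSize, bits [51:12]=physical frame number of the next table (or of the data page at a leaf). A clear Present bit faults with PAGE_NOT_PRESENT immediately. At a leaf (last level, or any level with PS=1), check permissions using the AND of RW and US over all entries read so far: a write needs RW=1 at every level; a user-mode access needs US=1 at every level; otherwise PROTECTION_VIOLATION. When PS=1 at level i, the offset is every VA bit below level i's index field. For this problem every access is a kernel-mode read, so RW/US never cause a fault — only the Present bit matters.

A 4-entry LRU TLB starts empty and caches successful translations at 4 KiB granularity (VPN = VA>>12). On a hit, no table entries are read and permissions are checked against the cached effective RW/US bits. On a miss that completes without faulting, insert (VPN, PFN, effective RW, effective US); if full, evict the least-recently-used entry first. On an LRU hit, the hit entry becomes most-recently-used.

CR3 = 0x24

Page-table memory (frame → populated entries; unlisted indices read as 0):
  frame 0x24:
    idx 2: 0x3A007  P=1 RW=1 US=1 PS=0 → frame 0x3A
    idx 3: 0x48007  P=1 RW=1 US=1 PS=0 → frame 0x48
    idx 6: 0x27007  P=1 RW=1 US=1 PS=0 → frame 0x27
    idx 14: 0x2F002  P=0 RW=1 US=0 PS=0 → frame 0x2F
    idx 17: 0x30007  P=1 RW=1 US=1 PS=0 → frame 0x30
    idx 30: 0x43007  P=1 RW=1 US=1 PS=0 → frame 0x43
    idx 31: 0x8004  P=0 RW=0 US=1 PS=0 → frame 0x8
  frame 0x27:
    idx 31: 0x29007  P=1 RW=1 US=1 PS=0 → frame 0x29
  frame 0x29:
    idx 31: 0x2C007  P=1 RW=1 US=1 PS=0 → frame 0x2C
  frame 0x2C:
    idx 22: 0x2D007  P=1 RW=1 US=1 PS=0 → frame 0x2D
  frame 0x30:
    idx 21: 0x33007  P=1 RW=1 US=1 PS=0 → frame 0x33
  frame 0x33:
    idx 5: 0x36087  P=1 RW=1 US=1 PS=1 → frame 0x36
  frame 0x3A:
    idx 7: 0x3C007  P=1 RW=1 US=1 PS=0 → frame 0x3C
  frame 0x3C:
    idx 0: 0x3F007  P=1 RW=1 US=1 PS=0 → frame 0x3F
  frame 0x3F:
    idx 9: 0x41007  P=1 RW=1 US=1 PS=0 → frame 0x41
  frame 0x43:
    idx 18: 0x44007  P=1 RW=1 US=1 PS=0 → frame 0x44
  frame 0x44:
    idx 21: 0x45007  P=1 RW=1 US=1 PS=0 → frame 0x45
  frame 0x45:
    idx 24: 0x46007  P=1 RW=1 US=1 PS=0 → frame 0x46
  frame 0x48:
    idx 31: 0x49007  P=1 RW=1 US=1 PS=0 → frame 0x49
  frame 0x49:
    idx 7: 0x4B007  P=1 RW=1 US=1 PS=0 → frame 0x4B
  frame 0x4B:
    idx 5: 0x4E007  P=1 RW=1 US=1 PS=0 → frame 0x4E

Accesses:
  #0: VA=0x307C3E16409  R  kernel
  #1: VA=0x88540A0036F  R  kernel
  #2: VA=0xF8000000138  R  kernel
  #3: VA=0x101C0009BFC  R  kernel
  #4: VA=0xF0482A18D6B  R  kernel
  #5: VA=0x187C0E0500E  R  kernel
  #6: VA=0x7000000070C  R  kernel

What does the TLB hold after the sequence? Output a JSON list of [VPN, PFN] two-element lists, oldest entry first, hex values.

Walk each access:
#0 VA=0x307C3E16409 (r,kernel):
  [0] read 0x24 idx=6: raw=0x27007 flags P=1 W=1 U=1 S=0
  [1] read 0x27 idx=31: raw=0x29007 flags P=1 W=1 U=1 S=0
  [2] read 0x29 idx=31: raw=0x2C007 flags P=1 W=1 U=1 S=0
  [3] read 0x2C idx=22: raw=0x2D007 flags P=1 W=1 U=1 S=0
  ✓ 0x2D409  — 4 lookups
#1 VA=0x88540A0036F (r,kernel):
  [0] read 0x24 idx=17: raw=0x30007 flags P=1 W=1 U=1 S=0
  [1] read 0x30 idx=21: raw=0x33007 flags P=1 W=1 U=1 S=0
  [2] read 0x33 idx=5: raw=0x36087 flags P=1 W=1 U=1 S=1
  ✓ 0x3636F (huge @L2)  — 3 lookups
#2 VA=0xF8000000138 (r,kernel):
  [0] read 0x24 idx=31: raw=0x8004 flags P=0 W=0 U=1 S=0
  → PAGE_NOT_PRESENT  (1 entries read)
#3 VA=0x101C0009BFC (r,kernel):
  [0] read 0x24 idx=2: raw=0x3A007 flags P=1 W=1 U=1 S=0
  [1] read 0x3A idx=7: raw=0x3C007 flags P=1 W=1 U=1 S=0
  [2] read 0x3C idx=0: raw=0x3F007 flags P=1 W=1 U=1 S=0
  [3] read 0x3F idx=9: raw=0x41007 flags P=1 W=1 U=1 S=0
  ✓ 0x41BFC  — 4 lookups
#4 VA=0xF0482A18D6B (r,kernel):
  [0] read 0x24 idx=30: raw=0x43007 flags P=1 W=1 U=1 S=0
  [1] read 0x43 idx=18: raw=0x44007 flags P=1 W=1 U=1 S=0
  [2] read 0x44 idx=21: raw=0x45007 flags P=1 W=1 U=1 S=0
  [3] read 0x45 idx=24: raw=0x46007 flags P=1 W=1 U=1 S=0
  ✓ 0x46D6B  — 4 lookups
#5 VA=0x187C0E0500E (r,kernel):
  [0] read 0x24 idx=3: raw=0x48007 flags P=1 W=1 U=1 S=0
  [1] read 0x48 idx=31: raw=0x49007 flags P=1 W=1 U=1 S=0
  [2] read 0x49 idx=7: raw=0x4B007 flags P=1 W=1 U=1 S=0
  [3] read 0x4B idx=5: raw=0x4E007 flags P=1 W=1 U=1 S=0
  ✓ 0x4E00E  — 4 lookups
#6 VA=0x7000000070C (r,kernel):
  [0] read 0x24 idx=14: raw=0x2F002 flags P=0 W=1 U=0 S=0
  → PAGE_NOT_PRESENT  (1 entries read)

TLB: [["0x88540A00", "0x36"], ["0x101C0009", "0x41"], ["0xF0482A18", "0x46"], ["0x187C0E05", "0x4E"]]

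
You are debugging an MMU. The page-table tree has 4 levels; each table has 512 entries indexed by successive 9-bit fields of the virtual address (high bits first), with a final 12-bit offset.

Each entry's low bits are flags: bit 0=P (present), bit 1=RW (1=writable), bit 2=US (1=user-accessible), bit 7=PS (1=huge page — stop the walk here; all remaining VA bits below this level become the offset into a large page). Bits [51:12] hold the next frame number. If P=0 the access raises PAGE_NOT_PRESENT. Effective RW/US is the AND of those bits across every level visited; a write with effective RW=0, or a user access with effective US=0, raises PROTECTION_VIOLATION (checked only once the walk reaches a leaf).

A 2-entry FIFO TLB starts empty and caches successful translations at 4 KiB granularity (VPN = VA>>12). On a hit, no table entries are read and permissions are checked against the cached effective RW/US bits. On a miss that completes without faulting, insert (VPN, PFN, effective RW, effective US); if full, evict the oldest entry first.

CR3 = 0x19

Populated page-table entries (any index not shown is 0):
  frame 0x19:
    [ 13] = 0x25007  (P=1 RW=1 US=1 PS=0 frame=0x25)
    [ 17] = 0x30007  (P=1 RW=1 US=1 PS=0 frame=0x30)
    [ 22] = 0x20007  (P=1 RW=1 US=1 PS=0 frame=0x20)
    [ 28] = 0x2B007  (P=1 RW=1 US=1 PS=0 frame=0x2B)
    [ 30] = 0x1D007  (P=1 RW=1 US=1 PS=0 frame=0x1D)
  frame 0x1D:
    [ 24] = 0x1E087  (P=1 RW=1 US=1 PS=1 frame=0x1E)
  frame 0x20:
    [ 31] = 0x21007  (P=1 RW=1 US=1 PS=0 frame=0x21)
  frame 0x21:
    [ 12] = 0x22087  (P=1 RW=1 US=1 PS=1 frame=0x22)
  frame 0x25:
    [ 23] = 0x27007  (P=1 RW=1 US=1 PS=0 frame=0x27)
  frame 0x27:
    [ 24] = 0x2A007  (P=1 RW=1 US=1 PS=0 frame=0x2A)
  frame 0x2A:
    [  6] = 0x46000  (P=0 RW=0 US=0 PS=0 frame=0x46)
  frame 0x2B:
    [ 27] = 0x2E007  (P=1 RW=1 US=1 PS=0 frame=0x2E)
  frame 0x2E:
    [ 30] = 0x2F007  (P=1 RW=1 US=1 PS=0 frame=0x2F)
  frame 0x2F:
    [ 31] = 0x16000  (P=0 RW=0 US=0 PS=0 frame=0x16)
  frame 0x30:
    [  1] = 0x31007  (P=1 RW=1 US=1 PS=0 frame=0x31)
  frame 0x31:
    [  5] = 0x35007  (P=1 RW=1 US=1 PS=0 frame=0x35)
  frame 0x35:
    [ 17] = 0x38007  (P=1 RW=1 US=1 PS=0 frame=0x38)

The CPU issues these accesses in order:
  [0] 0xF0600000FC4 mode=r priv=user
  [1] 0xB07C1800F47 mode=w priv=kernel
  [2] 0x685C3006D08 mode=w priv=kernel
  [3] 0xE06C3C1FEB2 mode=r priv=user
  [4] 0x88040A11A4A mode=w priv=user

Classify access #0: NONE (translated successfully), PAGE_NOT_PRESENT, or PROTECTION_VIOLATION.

Walk each access:
#0 VA=0xF0600000FC4 (r,user):
  L0: frame=0x19 idx=30 entry=0x1D007 [P=1 RW=1 US=1 PS=0]
  L1: frame=0x1D idx=24 entry=0x1E087 [P=1 RW=1 US=1 PS=1]
  ✓ 0x1EFC4 (huge @L1)  — 2 lookups
#1 VA=0xB07C1800F47 (w,kernel):
  L0: frame=0x19 idx=22 entry=0x20007 [P=1 RW=1 US=1 PS=0]
  L1: frame=0x20 idx=31 entry=0x21007 [P=1 RW=1 US=1 PS=0]
  L2: frame=0x21 idx=12 entry=0x22087 [P=1 RW=1 US=1 PS=1]
  ✓ 0x22F47 (huge @L2)  — 3 lookups
#2 VA=0x685C3006D08 (w,kernel):
  L0: frame=0x19 idx=13 entry=0x25007 [P=1 RW=1 US=1 PS=0]
  L1: frame=0x25 idx=23 entry=0x27007 [P=1 RW=1 US=1 PS=0]
  L2: frame=0x27 idx=24 entry=0x2A007 [P=1 RW=1 US=1 PS=0]
  L3: frame=0x2A idx=6 entry=0x46000 [P=0 RW=0 US=0 PS=0]
  → PAGE_NOT_PRESENT  (4 entries read)
#3 VA=0xE06C3C1FEB2 (r,user):
  L0: frame=0x19 idx=28 entry=0x2B007 [P=1 RW=1 US=1 PS=0]
  L1: frame=0x2B idx=27 entry=0x2E007 [P=1 RW=1 US=1 PS=0]
  L2: frame=0x2E idx=30 entry=0x2F007 [P=1 RW=1 US=1 PS=0]
  L3: frame=0x2F idx=31 entry=0x16000 [P=0 RW=0 US=0 PS=0]
  → PAGE_NOT_PRESENT  (4 entries read)
#4 VA=0x88040A11A4A (w,user):
  L0: frame=0x19 idx=17 entry=0x30007 [P=1 RW=1 US=1 PS=0]
  L1: frame=0x30 idx=1 entry=0x31007 [P=1 RW=1 US=1 PS=0]
  L2: frame=0x31 idx=5 entry=0x35007 [P=1 RW=1 US=1 PS=0]
  L3: frame=0x35 idx=17 entry=0x38007 [P=1 RW=1 US=1 PS=0]
  ✓ 0x38A4A  — 4 lookups

Access #0 fault: NONE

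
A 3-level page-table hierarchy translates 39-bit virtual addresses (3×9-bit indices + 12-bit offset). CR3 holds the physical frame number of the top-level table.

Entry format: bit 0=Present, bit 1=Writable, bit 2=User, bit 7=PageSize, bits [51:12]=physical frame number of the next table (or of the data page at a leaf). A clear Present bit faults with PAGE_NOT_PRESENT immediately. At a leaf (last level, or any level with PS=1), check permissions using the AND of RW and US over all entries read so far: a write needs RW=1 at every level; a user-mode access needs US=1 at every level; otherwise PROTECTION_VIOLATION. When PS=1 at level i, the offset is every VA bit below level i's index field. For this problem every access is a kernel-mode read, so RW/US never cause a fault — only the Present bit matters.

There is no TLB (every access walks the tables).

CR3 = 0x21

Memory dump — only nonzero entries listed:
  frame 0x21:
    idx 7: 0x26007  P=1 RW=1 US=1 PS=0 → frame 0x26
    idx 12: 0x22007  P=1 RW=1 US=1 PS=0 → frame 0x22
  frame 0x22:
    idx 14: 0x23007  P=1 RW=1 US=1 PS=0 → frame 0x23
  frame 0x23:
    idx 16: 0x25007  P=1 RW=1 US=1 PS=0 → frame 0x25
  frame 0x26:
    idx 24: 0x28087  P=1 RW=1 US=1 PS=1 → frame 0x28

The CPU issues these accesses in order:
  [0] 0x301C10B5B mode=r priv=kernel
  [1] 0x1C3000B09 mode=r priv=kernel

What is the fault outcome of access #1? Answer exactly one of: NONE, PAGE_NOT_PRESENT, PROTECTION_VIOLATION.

Walk each access:
#0 VA=0x301C10B5B (r,kernel):
  [0] read 0x21 idx=12: raw=0x22007 flags P=1 W=1 U=1 S=0
  [1] read 0x22 idx=14: raw=0x23007 flags P=1 W=1 U=1 S=0
  [2] read 0x23 idx=16: raw=0x25007 flags P=1 W=1 U=1 S=0
  → PA=0x25B5B  (3 entries read)
#1 VA=0x1C3000B09 (r,kernel):
  [0] read 0x21 idx=7: raw=0x26007 flags P=1 W=1 U=1 S=0
  [1] read 0x26 idx=24: raw=0x28087 flags P=1 W=1 U=1 S=1
  → PA=0x28B09 (huge @L1)  (2 entries read)

Access #1 fault: NONE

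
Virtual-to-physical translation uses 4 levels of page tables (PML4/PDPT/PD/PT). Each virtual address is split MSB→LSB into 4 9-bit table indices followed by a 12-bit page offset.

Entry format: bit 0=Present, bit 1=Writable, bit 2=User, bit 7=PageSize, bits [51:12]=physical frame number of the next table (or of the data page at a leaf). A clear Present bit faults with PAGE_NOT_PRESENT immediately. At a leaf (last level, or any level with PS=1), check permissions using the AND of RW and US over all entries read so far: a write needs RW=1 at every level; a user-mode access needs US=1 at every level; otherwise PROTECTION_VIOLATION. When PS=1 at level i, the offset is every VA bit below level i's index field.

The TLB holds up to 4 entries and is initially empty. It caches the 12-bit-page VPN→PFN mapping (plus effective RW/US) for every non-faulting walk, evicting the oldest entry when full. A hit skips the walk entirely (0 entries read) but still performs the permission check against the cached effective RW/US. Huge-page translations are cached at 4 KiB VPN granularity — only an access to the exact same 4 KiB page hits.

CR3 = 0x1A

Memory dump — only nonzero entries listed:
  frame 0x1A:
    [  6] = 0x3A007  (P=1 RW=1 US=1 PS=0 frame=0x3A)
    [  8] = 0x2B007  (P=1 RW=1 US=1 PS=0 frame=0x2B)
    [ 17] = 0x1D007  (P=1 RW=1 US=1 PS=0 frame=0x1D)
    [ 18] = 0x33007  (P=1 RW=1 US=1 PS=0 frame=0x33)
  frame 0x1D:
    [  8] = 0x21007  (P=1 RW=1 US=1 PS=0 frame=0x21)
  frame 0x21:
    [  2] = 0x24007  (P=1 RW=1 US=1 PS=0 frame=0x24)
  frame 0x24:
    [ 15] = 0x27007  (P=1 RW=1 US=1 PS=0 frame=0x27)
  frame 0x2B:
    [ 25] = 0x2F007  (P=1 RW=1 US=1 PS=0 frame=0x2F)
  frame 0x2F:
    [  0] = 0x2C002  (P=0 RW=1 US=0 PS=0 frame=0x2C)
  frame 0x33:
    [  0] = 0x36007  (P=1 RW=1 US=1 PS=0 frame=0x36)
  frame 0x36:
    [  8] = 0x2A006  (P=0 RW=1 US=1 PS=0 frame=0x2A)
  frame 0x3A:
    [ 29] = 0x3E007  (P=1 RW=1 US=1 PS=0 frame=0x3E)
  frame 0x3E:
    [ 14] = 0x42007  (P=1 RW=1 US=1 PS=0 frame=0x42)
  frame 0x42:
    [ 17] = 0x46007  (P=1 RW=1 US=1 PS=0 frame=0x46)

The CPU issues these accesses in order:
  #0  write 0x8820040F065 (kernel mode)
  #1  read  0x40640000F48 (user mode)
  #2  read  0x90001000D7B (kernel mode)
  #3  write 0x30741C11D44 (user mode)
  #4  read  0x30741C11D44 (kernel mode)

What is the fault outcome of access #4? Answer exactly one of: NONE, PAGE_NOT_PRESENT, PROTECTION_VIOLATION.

Trace:
#0 VA=0x8820040F065 (w,kernel):
  L0 @0x1A[17] → 0x1D007  P=1,RW=1,US=1,PS=0
  L1 @0x1D[8] → 0x21007  P=1,RW=1,US=1,PS=0
  L2 @0x21[2] → 0x24007  P=1,RW=1,US=1,PS=0
  L3 @0x24[15] → 0x27007  P=1,RW=1,US=1,PS=0
  → PA=0x27065  (4 entries read)
#1 VA=0x40640000F48 (r,user):
  L0 @0x1A[8] → 0x2B007  P=1,RW=1,US=1,PS=0
  L1 @0x2B[25] → 0x2F007  P=1,RW=1,US=1,PS=0
  L2 @0x2F[0] → 0x2C002  P=0,RW=1,US=0,PS=0
  ⇒ fault: PAGE_NOT_PRESENT  — 3 lookups
#2 VA=0x90001000D7B (r,kernel):
  L0 @0x1A[18] → 0x33007  P=1,RW=1,US=1,PS=0
  L1 @0x33[0] → 0x36007  P=1,RW=1,US=1,PS=0
  L2 @0x36[8] → 0x2A006  P=0,RW=1,US=1,PS=0
  ⇒ fault: PAGE_NOT_PRESENT  — 3 lookups
#3 VA=0x30741C11D44 (w,user):
  L0 @0x1A[6] → 0x3A007  P=1,RW=1,US=1,PS=0
  L1 @0x3A[29] → 0x3E007  P=1,RW=1,US=1,PS=0
  L2 @0x3E[14] → 0x42007  P=1,RW=1,US=1,PS=0
  L3 @0x42[17] → 0x46007  P=1,RW=1,US=1,PS=0
  → PA=0x46D44  (4 entries read)
#4 VA=0x30741C11D44 (r,kernel):
  TLB hit vpn=0x30741C11 → PA=0x46D44

Access #4 fault: NONE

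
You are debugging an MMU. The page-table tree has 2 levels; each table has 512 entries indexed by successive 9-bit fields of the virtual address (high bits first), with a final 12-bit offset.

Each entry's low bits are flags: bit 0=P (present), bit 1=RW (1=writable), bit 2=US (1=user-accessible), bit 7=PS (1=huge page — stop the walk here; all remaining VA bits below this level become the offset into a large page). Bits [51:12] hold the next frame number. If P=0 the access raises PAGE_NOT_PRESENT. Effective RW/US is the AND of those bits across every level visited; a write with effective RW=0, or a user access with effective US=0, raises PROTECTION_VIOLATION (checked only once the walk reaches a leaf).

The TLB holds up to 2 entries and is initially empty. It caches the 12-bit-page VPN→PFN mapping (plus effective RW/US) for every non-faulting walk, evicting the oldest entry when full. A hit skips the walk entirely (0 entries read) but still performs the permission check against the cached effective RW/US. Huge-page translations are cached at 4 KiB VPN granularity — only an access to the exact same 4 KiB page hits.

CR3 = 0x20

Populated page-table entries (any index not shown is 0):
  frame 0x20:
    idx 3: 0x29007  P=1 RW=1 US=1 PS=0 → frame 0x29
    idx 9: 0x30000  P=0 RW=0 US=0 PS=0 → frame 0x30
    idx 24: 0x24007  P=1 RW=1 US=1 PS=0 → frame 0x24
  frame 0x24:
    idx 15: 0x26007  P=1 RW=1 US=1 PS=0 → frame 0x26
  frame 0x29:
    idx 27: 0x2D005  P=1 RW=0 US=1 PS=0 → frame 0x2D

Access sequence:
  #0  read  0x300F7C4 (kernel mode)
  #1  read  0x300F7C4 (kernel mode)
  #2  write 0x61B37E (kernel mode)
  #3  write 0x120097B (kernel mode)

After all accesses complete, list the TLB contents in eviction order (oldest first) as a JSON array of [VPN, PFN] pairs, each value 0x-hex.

Trace:
#0 VA=0x300F7C4 (r,kernel):
  lvl0: tbl 0x20, slot 24 ⇒ 0x24007 (P1/RW1/US1/PS0)
  lvl1: tbl 0x24, slot 15 ⇒ 0x26007 (P1/RW1/US1/PS0)
  ✓ 0x267C4  — 2 lookups
#1 VA=0x300F7C4 (r,kernel):
  TLB hit vpn=0x300F → PA=0x267C4
#2 VA=0x61B37E (w,kernel):
  lvl0: tbl 0x20, slot 3 ⇒ 0x29007 (P1/RW1/US1/PS0)
  lvl1: tbl 0x29, slot 27 ⇒ 0x2D005 (P1/RW0/US1/PS0)
  → PROTECTION_VIOLATION  (2 entries read)
#3 VA=0x120097B (w,kernel):
  lvl0: tbl 0x20, slot 9 ⇒ 0x30000 (P0/RW0/US0/PS0)
  → PAGE_NOT_PRESENT  (1 entries read)

TLB: [["0x300F", "0x26"]]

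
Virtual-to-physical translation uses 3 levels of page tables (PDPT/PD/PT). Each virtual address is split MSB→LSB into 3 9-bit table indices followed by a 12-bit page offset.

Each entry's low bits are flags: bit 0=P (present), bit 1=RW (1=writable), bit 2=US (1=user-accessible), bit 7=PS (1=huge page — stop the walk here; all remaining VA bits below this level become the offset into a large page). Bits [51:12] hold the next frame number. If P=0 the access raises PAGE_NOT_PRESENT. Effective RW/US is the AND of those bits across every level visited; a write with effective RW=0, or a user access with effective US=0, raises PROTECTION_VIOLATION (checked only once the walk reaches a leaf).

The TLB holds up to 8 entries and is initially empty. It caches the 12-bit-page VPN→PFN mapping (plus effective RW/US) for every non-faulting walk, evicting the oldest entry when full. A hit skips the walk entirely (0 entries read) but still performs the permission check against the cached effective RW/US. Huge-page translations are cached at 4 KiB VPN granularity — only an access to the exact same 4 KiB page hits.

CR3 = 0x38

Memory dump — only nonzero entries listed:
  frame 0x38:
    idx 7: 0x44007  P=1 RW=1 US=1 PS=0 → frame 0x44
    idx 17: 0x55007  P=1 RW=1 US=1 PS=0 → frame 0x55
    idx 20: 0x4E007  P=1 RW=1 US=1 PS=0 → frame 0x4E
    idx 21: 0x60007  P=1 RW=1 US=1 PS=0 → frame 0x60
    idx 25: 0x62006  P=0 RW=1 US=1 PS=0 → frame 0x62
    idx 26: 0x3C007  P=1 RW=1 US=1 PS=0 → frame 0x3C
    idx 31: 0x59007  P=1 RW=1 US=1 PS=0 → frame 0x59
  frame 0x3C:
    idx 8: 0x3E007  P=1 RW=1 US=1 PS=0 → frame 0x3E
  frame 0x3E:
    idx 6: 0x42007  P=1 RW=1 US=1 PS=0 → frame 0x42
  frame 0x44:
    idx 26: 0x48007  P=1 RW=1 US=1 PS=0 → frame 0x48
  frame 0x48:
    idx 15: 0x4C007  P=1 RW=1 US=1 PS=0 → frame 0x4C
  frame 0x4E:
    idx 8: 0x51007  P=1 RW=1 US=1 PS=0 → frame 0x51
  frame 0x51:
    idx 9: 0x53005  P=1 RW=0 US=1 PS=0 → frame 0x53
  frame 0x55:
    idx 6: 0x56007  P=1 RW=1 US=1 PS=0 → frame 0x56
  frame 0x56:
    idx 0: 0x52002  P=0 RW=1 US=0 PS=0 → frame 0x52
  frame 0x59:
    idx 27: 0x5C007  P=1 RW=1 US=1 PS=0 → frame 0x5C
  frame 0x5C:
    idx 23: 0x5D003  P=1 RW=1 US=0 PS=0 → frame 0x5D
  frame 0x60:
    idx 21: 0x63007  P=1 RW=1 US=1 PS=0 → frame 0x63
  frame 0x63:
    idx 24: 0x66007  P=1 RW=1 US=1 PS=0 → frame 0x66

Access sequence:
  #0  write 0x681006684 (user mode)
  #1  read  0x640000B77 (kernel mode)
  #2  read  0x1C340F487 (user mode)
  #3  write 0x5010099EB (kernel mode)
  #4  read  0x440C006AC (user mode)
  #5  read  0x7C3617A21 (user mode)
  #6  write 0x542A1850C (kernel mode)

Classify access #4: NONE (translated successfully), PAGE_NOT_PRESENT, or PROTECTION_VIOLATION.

Trace:
#0 VA=0x681006684 (w,user):
  lvl0: tbl 0x38, slot 26 ⇒ 0x3C007 (P1/RW1/US1/PS0)
  lvl1: tbl 0x3C, slot 8 ⇒ 0x3E007 (P1/RW1/US1/PS0)
  lvl2: tbl 0x3E, slot 6 ⇒ 0x42007 (P1/RW1/US1/PS0)
  → PA=0x42684  (3 entries read)
#1 VA=0x640000B77 (r,kernel):
  lvl0: tbl 0x38, slot 25 ⇒ 0x62006 (P0/RW1/US1/PS0)
  ⇒ fault: PAGE_NOT_PRESENT  — 1 lookups
#2 VA=0x1C340F487 (r,user):
  lvl0: tbl 0x38, slot 7 ⇒ 0x44007 (P1/RW1/US1/PS0)
  lvl1: tbl 0x44, slot 26 ⇒ 0x48007 (P1/RW1/US1/PS0)
  lvl2: tbl 0x48, slot 15 ⇒ 0x4C007 (P1/RW1/US1/PS0)
  → PA=0x4C487  (3 entries read)
#3 VA=0x5010099EB (w,kernel):
  lvl0: tbl 0x38, slot 20 ⇒ 0x4E007 (P1/RW1/US1/PS0)
  lvl1: tbl 0x4E, slot 8 ⇒ 0x51007 (P1/RW1/US1/PS0)
  lvl2: tbl 0x51, slot 9 ⇒ 0x53005 (P1/RW0/US1/PS0)
  ⇒ fault: PROTECTION_VIOLATION  — 3 lookups
#4 VA=0x440C006AC (r,user):
  lvl0: tbl 0x38, slot 17 ⇒ 0x55007 (P1/RW1/US1/PS0)
  lvl1: tbl 0x55, slot 6 ⇒ 0x56007 (P1/RW1/US1/PS0)
  lvl2: tbl 0x56, slot 0 ⇒ 0x52002 (P0/RW1/US0/PS0)
  ⇒ fault: PAGE_NOT_PRESENT  — 3 lookups
#5 VA=0x7C3617A21 (r,user):
  lvl0: tbl 0x38, slot 31 ⇒ 0x59007 (P1/RW1/US1/PS0)
  lvl1: tbl 0x59, slot 27 ⇒ 0x5C007 (P1/RW1/US1/PS0)
  lvl2: tbl 0x5C, slot 23 ⇒ 0x5D003 (P1/RW1/US0/PS0)
  ⇒ fault: PROTECTION_VIOLATION  — 3 lookups
#6 VA=0x542A1850C (w,kernel):
  lvl0: tbl 0x38, slot 21 ⇒ 0x60007 (P1/RW1/US1/PS0)
  lvl1: tbl 0x60, slot 21 ⇒ 0x63007 (P1/RW1/US1/PS0)
  lvl2: tbl 0x63, slot 24 ⇒ 0x66007 (P1/RW1/US1/PS0)
  → PA=0x6650C  (3 entries read)

Access #4 fault: PAGE_NOT_PRESENT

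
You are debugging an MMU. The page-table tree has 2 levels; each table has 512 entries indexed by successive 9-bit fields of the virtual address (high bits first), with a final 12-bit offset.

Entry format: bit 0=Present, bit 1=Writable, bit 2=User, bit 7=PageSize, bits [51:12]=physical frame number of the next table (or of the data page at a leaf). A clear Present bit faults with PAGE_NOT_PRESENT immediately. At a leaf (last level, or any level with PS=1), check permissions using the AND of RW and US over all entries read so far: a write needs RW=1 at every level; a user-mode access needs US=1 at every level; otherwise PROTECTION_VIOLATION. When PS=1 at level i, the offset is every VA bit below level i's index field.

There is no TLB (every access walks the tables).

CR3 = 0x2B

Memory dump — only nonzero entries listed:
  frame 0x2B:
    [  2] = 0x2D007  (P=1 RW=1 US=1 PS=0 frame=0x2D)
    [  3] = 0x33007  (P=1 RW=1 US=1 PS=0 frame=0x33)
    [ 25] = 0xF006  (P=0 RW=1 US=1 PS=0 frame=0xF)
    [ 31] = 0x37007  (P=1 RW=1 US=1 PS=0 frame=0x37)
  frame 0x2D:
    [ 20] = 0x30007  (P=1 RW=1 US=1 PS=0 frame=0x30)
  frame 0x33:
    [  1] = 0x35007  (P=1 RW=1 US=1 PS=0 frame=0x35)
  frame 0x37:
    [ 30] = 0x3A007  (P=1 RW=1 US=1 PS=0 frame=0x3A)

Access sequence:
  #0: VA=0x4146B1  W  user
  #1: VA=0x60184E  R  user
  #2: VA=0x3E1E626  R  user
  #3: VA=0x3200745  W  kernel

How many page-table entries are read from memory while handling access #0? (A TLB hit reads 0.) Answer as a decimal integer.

Trace:
#0 VA=0x4146B1 (w,user):
  L0 @0x2B[2] → 0x2D007  P=1,RW=1,US=1,PS=0
  L1 @0x2D[20] → 0x30007  P=1,RW=1,US=1,PS=0
  ✓ 0x306B1  — 2 lookups
#1 VA=0x60184E (r,user):
  L0 @0x2B[3] → 0x33007  P=1,RW=1,US=1,PS=0
  L1 @0x33[1] → 0x35007  P=1,RW=1,US=1,PS=0
  ✓ 0x3584E  — 2 lookups
#2 VA=0x3E1E626 (r,user):
  L0 @0x2B[31] → 0x37007  P=1,RW=1,US=1,PS=0
  L1 @0x37[30] → 0x3A007  P=1,RW=1,US=1,PS=0
  ✓ 0x3A626  — 2 lookups
#3 VA=0x3200745 (w,kernel):
  L0 @0x2B[25] → 0xF006  P=0,RW=1,US=1,PS=0
  ✗ PAGE_NOT_PRESENT  [1 reads]

Entries read for #0: 2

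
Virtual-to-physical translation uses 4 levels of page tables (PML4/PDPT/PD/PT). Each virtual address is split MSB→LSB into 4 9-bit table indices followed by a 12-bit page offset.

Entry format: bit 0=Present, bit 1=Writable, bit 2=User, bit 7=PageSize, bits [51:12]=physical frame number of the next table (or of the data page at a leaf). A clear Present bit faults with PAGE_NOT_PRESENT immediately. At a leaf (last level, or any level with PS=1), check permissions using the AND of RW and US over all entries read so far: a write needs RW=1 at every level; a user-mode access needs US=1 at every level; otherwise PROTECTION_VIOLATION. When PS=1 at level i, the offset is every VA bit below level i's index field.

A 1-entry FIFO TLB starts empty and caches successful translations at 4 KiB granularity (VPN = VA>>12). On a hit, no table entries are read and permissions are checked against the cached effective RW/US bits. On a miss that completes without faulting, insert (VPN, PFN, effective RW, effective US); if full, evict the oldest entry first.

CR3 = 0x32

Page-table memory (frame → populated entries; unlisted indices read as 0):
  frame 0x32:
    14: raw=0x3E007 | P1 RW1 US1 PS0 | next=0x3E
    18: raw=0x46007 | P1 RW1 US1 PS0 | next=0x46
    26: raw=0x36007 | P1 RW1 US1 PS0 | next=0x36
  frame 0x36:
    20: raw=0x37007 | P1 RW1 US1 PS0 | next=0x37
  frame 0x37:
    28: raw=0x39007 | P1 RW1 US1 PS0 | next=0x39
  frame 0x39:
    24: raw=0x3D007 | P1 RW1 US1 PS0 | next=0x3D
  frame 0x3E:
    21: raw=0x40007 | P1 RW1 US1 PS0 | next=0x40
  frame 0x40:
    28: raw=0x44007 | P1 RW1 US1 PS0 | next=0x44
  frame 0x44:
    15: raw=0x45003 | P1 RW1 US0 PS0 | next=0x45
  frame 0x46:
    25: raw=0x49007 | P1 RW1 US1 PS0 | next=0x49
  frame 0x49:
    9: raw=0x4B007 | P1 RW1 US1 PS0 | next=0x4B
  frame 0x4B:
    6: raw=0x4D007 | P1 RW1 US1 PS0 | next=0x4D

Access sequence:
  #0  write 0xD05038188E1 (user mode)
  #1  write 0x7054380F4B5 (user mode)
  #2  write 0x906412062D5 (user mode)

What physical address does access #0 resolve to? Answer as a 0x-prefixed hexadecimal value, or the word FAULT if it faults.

Walk each access:
#0 VA=0xD05038188E1 (w,user):
  L0 @0x32[26] → 0x36007  P=1,RW=1,US=1,PS=0
  L1 @0x36[20] → 0x37007  P=1,RW=1,US=1,PS=0
  L2 @0x37[28] → 0x39007  P=1,RW=1,US=1,PS=0
  L3 @0x39[24] → 0x3D007  P=1,RW=1,US=1,PS=0
  → PA=0x3D8E1  (4 entries read)
#1 VA=0x7054380F4B5 (w,user):
  L0 @0x32[14] → 0x3E007  P=1,RW=1,US=1,PS=0
  L1 @0x3E[21] → 0x40007  P=1,RW=1,US=1,PS=0
  L2 @0x40[28] → 0x44007  P=1,RW=1,US=1,PS=0
  L3 @0x44[15] → 0x45003  P=1,RW=1,US=0,PS=0
  → PROTECTION_VIOLATION  (4 entries read)
#2 VA=0x906412062D5 (w,user):
  L0 @0x32[18] → 0x46007  P=1,RW=1,US=1,PS=0
  L1 @0x46[25] → 0x49007  P=1,RW=1,US=1,PS=0
  L2 @0x49[9] → 0x4B007  P=1,RW=1,US=1,PS=0
  L3 @0x4B[6] → 0x4D007  P=1,RW=1,US=1,PS=0
  → PA=0x4D2D5  (4 entries read)

Access #0 PA: 0x3D8E1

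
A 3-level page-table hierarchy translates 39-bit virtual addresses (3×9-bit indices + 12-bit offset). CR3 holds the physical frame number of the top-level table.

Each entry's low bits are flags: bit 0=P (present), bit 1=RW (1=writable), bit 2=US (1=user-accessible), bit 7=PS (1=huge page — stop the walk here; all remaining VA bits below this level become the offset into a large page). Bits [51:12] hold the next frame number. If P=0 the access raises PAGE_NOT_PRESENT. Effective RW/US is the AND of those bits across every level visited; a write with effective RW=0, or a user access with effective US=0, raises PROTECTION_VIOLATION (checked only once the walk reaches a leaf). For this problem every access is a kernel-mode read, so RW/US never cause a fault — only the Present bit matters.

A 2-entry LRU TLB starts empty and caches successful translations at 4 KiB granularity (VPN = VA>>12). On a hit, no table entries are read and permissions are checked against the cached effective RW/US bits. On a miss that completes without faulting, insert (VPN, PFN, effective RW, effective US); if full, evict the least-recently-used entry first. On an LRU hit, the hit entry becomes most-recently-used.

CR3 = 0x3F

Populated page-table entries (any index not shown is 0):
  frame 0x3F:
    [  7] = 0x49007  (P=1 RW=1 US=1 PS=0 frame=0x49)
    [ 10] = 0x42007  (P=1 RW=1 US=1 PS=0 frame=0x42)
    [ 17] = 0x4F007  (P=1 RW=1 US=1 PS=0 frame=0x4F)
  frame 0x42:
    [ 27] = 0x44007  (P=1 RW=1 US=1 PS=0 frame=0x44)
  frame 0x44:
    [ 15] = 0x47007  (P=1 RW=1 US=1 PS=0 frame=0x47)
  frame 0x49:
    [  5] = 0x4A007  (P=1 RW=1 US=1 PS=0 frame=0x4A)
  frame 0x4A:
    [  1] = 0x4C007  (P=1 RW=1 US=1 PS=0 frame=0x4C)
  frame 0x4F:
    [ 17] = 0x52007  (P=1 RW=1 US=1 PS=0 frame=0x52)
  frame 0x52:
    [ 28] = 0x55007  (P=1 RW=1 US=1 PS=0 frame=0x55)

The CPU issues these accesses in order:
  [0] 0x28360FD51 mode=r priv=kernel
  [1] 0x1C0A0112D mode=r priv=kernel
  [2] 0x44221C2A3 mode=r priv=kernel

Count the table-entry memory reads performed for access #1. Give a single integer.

Per-access translation:
#0 VA=0x28360FD51 (r,kernel):
  lvl0: tbl 0x3F, slot 10 ⇒ 0x42007 (P1/RW1/US1/PS0)
  lvl1: tbl 0x42, slot 27 ⇒ 0x44007 (P1/RW1/US1/PS0)
  lvl2: tbl 0x44, slot 15 ⇒ 0x47007 (P1/RW1/US1/PS0)
  ✓ 0x47D51  — 3 lookups
#1 VA=0x1C0A0112D (r,kernel):
  lvl0: tbl 0x3F, slot 7 ⇒ 0x49007 (P1/RW1/US1/PS0)
  lvl1: tbl 0x49, slot 5 ⇒ 0x4A007 (P1/RW1/US1/PS0)
  lvl2: tbl 0x4A, slot 1 ⇒ 0x4C007 (P1/RW1/US1/PS0)
  ✓ 0x4C12D  — 3 lookups
#2 VA=0x44221C2A3 (r,kernel):
  lvl0: tbl 0x3F, slot 17 ⇒ 0x4F007 (P1/RW1/US1/PS0)
  lvl1: tbl 0x4F, slot 17 ⇒ 0x52007 (P1/RW1/US1/PS0)
  lvl2: tbl 0x52, slot 28 ⇒ 0x55007 (P1/RW1/US1/PS0)
  ✓ 0x552A3  — 3 lookups

Entries read for #1: 3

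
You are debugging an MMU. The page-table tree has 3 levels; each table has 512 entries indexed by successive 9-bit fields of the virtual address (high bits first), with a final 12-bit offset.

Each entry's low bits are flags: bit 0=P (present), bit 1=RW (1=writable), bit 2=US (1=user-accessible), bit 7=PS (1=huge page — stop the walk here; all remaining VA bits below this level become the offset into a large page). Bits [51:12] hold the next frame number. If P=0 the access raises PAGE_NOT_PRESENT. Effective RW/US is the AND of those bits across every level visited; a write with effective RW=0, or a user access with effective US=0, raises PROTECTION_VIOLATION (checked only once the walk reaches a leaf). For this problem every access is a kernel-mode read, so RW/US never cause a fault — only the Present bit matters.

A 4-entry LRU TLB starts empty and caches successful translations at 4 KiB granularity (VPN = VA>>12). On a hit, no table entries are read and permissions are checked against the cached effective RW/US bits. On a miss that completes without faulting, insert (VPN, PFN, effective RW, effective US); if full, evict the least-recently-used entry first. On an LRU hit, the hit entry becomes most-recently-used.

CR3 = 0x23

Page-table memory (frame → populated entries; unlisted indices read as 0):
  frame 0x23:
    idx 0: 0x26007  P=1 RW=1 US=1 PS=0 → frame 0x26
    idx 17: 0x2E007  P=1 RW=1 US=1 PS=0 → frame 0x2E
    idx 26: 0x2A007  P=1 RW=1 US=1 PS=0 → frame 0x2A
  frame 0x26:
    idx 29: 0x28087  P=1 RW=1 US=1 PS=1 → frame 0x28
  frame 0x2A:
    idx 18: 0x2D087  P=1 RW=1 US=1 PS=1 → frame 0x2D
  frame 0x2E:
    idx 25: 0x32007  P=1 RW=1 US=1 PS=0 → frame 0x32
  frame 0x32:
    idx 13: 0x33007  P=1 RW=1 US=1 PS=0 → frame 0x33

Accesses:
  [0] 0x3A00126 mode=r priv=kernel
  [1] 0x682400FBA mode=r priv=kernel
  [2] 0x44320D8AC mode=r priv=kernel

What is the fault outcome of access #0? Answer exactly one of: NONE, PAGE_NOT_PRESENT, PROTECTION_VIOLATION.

Per-access translation:
#0 VA=0x3A00126 (r,kernel):
  L0 @0x23[0] → 0x26007  P=1,RW=1,US=1,PS=0
  L1 @0x26[29] → 0x28087  P=1,RW=1,US=1,PS=1
  ✓ 0x28126 (huge @L1)  — 2 lookups
#1 VA=0x682400FBA (r,kernel):
  L0 @0x23[26] → 0x2A007  P=1,RW=1,US=1,PS=0
  L1 @0x2A[18] → 0x2D087  P=1,RW=1,US=1,PS=1
  ✓ 0x2DFBA (huge @L1)  — 2 lookups
#2 VA=0x44320D8AC (r,kernel):
  L0 @0x23[17] → 0x2E007  P=1,RW=1,US=1,PS=0
  L1 @0x2E[25] → 0x32007  P=1,RW=1,US=1,PS=0
  L2 @0x32[13] → 0x33007  P=1,RW=1,US=1,PS=0
  ✓ 0x338AC  — 3 lookups

Access #0 fault: NONE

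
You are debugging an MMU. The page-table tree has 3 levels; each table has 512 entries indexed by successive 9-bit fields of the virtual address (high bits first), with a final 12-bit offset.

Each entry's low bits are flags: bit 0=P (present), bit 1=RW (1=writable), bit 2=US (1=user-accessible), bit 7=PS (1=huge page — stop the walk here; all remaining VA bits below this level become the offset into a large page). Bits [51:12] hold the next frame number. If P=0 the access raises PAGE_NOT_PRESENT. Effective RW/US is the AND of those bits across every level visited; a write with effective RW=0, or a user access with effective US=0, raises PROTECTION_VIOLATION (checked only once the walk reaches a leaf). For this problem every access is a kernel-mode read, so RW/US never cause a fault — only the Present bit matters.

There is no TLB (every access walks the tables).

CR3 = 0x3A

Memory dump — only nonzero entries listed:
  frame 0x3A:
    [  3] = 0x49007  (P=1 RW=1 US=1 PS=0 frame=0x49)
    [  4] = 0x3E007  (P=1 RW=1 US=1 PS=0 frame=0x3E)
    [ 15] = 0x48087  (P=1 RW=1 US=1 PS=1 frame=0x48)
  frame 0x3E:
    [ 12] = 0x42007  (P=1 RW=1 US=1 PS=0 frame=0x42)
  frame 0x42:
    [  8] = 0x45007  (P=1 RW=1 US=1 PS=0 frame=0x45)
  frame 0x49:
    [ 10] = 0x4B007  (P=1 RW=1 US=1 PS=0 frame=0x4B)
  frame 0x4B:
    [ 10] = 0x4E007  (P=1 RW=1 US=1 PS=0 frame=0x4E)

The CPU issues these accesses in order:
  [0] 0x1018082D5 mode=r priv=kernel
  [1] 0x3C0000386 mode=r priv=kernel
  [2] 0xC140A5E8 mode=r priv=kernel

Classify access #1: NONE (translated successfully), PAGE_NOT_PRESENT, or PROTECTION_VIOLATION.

Per-access translation:
#0 VA=0x1018082D5 (r,kernel):
  [0] read 0x3A idx=4: raw=0x3E007 flags P=1 W=1 U=1 S=0
  [1] read 0x3E idx=12: raw=0x42007 flags P=1 W=1 U=1 S=0
  [2] read 0x42 idx=8: raw=0x45007 flags P=1 W=1 U=1 S=0
  ✓ 0x452D5  — 3 lookups
#1 VA=0x3C0000386 (r,kernel):
  [0] read 0x3A idx=15: raw=0x48087 flags P=1 W=1 U=1 S=1
  ✓ 0x48386 (huge @L0)  — 1 lookups
#2 VA=0xC140A5E8 (r,kernel):
  [0] read 0x3A idx=3: raw=0x49007 flags P=1 W=1 U=1 S=0
  [1] read 0x49 idx=10: raw=0x4B007 flags P=1 W=1 U=1 S=0
  [2] read 0x4B idx=10: raw=0x4E007 flags P=1 W=1 U=1 S=0
  ✓ 0x4E5E8  — 3 lookups

Access #1 fault: NONE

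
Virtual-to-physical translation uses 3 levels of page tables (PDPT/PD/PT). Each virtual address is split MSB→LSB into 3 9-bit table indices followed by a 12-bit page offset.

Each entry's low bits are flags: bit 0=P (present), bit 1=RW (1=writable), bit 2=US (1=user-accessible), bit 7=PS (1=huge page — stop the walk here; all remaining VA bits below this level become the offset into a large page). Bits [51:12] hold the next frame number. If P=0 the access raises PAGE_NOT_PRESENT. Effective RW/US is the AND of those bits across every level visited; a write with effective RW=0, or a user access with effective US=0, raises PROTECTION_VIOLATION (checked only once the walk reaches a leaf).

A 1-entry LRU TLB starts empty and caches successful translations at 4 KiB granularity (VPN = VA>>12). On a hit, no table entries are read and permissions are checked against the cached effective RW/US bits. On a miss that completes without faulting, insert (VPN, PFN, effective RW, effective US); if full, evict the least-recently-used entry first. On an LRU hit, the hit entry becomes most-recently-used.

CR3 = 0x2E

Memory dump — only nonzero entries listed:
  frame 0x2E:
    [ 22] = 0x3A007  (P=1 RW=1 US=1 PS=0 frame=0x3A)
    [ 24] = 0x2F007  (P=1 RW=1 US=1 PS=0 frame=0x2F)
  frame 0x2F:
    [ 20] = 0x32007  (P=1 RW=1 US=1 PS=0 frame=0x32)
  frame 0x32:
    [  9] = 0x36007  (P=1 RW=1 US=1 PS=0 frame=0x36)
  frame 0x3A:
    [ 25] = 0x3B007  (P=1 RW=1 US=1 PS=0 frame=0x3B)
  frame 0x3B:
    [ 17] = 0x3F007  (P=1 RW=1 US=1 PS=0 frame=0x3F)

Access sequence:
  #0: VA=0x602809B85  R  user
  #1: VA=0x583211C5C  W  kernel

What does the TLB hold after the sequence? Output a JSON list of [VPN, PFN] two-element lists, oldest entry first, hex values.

Per-access translation:
#0 VA=0x602809B85 (r,user):
  L0: frame=0x2E idx=24 entry=0x2F007 [P=1 RW=1 US=1 PS=0]
  L1: frame=0x2F idx=20 entry=0x32007 [P=1 RW=1 US=1 PS=0]
  L2: frame=0x32 idx=9 entry=0x36007 [P=1 RW=1 US=1 PS=0]
  ✓ 0x36B85  — 3 lookups
#1 VA=0x583211C5C (w,kernel):
  L0: frame=0x2E idx=22 entry=0x3A007 [P=1 RW=1 US=1 PS=0]
  L1: frame=0x3A idx=25 entry=0x3B007 [P=1 RW=1 US=1 PS=0]
  L2: frame=0x3B idx=17 entry=0x3F007 [P=1 RW=1 US=1 PS=0]
  ✓ 0x3FC5C  — 3 lookups

TLB: [["0x583211", "0x3F"]]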